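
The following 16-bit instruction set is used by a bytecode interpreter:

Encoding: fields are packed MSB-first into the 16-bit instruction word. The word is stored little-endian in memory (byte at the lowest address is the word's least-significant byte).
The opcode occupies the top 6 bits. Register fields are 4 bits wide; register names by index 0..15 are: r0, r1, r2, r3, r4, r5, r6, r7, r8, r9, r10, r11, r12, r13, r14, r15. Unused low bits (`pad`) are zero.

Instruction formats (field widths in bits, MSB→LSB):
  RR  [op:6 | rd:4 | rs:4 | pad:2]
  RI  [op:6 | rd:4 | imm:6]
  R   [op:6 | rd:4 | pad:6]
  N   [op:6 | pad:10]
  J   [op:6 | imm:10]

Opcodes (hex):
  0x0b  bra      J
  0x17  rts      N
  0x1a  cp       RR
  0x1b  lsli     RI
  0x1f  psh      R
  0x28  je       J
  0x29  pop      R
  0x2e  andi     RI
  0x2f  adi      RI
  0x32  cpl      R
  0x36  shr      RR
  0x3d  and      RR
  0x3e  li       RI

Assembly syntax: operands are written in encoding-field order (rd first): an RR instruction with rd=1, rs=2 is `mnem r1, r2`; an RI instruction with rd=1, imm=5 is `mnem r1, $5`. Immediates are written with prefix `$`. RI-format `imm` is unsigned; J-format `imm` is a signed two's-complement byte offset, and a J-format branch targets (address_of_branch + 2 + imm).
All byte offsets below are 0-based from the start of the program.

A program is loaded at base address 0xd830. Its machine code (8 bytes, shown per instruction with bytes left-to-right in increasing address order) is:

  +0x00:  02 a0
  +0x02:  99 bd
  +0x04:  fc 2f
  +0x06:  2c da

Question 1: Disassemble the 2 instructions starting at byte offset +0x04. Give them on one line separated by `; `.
bra $-4; shr r8, r11

[04] fc 2f → 0x2ffc
  opcode bits[15:10]=0xb: bra/J
  imm@[9:0]=0x3fc (s10→-4) ⇒ $-4
[06] 2c da → 0xda2c
  opcode bits[15:10]=0x36: shr/RR
  rd@[9:6]=0x8 ⇒ r8
  rs@[5:2]=0xb ⇒ r11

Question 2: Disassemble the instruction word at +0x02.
[02] 99 bd → 0xbd99
  opcode bits[15:10]=0x2f: adi/RI
  [9:6] rd=6 = r6
  [5:0] imm=25 = $25

adi r6, $25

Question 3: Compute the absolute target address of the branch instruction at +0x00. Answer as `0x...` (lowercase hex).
+0x00: 02 a0 ⇒ word 0xa002 (little)
  op=0xa002>>10=0x28 ⇒ je (J)
  imm: (w>>0)&0x3ff=0x2 → $2
  target = base 0xd830 + off 0x00 + 2 + imm 2 = 0xd834

0xd834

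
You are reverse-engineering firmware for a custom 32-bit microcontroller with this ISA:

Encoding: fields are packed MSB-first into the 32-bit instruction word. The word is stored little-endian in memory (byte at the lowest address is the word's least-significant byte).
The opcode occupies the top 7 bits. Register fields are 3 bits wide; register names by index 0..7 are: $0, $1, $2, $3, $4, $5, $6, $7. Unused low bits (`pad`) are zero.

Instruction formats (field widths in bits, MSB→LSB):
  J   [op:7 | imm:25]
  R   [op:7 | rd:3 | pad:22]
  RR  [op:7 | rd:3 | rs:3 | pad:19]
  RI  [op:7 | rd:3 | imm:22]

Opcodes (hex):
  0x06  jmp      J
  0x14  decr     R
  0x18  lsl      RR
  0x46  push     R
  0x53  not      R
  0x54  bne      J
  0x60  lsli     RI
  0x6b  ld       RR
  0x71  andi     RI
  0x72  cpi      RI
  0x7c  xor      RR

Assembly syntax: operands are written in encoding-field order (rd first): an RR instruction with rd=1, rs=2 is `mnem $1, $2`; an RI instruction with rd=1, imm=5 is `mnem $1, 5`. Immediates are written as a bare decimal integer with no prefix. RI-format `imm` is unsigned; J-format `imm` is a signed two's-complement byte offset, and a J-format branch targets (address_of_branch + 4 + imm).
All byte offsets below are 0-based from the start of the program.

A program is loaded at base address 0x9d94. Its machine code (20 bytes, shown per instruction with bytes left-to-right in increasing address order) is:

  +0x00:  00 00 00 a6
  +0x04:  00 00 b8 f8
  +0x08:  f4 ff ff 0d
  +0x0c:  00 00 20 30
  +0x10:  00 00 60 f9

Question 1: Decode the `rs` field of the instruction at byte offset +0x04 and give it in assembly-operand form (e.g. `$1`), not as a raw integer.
@+04  little-endian(00 00 b8 f8) = 0xf8b80000
  op=0xf8b80000>>25=0x7c ⇒ xor (RR)
  [24:22] rd=2 = $2
  [21:19] rs=7 = $7

$7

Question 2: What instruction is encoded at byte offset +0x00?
not $0

[00] 00 00 00 a6 → 0xa6000000
  op=0xa6000000>>25=0x53 ⇒ not (R)
  rd: (w>>22)&0x7=0x0 → $0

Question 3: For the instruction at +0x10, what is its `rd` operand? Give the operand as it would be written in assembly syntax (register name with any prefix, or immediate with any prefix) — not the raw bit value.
[10] 00 00 60 f9 → 0xf9600000
  op=0xf9600000>>25=0x7c ⇒ xor (RR)
  rd: (w>>22)&0x7=0x5 → $5
  rs: (w>>19)&0x7=0x4 → $4

$5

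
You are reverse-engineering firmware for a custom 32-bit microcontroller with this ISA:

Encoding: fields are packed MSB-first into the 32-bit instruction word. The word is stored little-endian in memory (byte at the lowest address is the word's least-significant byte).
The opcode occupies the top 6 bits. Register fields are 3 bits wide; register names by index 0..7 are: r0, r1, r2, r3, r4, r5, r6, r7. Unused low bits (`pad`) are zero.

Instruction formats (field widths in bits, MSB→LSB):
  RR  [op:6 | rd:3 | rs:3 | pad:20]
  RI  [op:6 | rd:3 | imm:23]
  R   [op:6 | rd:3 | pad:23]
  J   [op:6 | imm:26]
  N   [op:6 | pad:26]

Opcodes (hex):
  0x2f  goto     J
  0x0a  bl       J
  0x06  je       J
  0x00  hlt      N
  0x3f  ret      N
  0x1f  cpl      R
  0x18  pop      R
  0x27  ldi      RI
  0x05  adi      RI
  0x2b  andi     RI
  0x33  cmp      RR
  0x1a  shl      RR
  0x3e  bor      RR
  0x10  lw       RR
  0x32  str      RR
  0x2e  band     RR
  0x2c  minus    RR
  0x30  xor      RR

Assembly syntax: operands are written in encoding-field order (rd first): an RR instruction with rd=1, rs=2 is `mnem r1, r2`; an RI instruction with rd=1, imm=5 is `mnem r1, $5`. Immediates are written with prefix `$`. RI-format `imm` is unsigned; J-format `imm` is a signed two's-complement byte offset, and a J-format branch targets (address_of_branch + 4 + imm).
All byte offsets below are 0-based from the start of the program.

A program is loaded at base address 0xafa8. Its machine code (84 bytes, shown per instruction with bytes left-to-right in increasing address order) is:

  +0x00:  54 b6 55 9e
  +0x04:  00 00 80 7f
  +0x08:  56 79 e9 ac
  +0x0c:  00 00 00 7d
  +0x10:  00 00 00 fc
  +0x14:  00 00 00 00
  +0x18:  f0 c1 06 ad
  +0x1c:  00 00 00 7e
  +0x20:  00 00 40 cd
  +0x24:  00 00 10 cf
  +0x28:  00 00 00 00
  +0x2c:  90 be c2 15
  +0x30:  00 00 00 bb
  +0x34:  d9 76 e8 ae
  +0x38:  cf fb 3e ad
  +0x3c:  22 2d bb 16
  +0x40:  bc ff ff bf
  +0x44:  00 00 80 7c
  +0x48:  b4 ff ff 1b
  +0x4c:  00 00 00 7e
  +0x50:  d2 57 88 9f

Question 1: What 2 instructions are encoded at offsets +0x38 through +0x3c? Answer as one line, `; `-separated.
[38] cf fb 3e ad → 0xad3efbcf
  top 6b → 0x2b → andi [RI]
  rd@[25:23]=0x2 ⇒ r2
  imm@[22:0]=0x3efbcf ⇒ $4127695
[3c] 22 2d bb 16 → 0x16bb2d22
  top 6b → 0x5 → adi [RI]
  rd@[25:23]=0x5 ⇒ r5
  imm@[22:0]=0x3b2d22 ⇒ $3878178

andi r2, $4127695; adi r5, $3878178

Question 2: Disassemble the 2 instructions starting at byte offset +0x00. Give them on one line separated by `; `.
ldi r4, $5617236; cpl r7

+0x00: 54 b6 55 9e ⇒ word 0x9e55b654 (little)
  opcode bits[31:26]=0x27: ldi/RI
  [25:23] rd=4 = r4
  [22:0] imm=5617236 = $5617236
+0x04: 00 00 80 7f ⇒ word 0x7f800000 (little)
  opcode bits[31:26]=0x1f: cpl/R
  [25:23] rd=7 = r7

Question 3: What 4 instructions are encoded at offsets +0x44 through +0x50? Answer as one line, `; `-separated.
@+44  little-endian(00 00 80 7c) = 0x7c800000
  op=0x7c800000>>26=0x1f ⇒ cpl (R)
  rd: (w>>23)&0x7=0x1 → r1
@+48  little-endian(b4 ff ff 1b) = 0x1bffffb4
  op=0x1bffffb4>>26=0x6 ⇒ je (J)
  imm: (w>>0)&0x3ffffff=0x3ffffb4 (s26→-76) → $-76
@+4c  little-endian(00 00 00 7e) = 0x7e000000
  op=0x7e000000>>26=0x1f ⇒ cpl (R)
  rd: (w>>23)&0x7=0x4 → r4
@+50  little-endian(d2 57 88 9f) = 0x9f8857d2
  op=0x9f8857d2>>26=0x27 ⇒ ldi (RI)
  rd: (w>>23)&0x7=0x7 → r7
  imm: (w>>0)&0x7fffff=0x857d2 → $546770

cpl r1; je $-76; cpl r4; ldi r7, $546770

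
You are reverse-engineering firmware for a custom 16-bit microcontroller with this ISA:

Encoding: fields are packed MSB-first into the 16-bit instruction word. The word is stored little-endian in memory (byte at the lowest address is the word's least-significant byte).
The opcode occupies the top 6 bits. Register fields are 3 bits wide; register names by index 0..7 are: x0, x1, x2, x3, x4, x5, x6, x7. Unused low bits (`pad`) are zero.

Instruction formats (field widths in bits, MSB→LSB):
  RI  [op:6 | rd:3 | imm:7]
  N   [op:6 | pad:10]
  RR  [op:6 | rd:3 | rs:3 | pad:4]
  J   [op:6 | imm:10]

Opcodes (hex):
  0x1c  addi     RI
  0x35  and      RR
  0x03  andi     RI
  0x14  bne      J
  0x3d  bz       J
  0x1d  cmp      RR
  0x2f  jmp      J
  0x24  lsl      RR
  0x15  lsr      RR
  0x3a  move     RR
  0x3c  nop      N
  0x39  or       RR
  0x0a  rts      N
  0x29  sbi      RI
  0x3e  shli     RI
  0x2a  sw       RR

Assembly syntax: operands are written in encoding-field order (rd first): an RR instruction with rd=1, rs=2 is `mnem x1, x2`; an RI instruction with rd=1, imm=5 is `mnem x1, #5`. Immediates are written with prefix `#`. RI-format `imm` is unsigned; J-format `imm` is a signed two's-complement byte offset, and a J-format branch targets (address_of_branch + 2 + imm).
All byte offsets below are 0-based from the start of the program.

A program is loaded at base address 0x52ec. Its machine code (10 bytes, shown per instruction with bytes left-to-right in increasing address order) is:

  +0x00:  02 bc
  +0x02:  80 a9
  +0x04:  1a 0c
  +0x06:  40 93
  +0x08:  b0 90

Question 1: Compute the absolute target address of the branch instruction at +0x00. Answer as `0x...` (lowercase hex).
@+00  little-endian(02 bc) = 0xbc02
  opcode bits[15:10]=0x2f: jmp/J
  [9:0] imm=2 = #2
  target = base 0x52ec + off 0x00 + 2 + imm 2 = 0x52f0

0x52f0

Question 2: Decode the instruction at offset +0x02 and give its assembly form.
+0x02: 80 a9 ⇒ word 0xa980 (little)
  top 6b → 0x2a → sw [RR]
  [9:7] rd=3 = x3
  [6:4] rs=0 = x0

sw x3, x0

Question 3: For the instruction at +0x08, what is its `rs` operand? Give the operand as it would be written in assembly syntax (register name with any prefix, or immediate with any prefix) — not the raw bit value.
+0x08: b0 90 ⇒ word 0x90b0 (little)
  top 6b → 0x24 → lsl [RR]
  [9:7] rd=1 = x1
  [6:4] rs=3 = x3

x3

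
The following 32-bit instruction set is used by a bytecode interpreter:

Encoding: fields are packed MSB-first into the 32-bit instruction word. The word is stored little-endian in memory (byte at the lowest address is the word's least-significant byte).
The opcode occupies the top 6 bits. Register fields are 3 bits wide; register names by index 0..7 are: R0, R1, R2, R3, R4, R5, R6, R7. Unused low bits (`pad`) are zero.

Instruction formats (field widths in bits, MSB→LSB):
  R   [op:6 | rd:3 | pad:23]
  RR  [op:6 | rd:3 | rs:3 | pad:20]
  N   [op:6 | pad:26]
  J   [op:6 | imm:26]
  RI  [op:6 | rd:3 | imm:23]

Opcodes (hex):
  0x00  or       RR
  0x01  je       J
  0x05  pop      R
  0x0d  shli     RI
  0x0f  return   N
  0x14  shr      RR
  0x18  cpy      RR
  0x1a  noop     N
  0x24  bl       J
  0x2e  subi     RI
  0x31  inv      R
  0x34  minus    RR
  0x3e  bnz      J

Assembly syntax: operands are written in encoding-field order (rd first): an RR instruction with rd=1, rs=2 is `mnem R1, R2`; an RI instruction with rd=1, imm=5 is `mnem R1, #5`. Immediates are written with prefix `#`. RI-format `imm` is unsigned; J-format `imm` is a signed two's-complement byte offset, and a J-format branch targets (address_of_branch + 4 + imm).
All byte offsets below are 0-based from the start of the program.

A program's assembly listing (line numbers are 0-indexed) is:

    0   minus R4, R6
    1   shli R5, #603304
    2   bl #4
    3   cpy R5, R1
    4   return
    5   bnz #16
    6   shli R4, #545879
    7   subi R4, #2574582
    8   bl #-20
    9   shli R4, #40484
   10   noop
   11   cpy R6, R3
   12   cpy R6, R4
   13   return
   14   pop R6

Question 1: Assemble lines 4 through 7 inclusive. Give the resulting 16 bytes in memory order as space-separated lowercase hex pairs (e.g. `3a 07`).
L4: return op=0xf:6|pad=0:26 ⇒ 0x3c000000 ⇒ little 00 00 00 3c
L5: bnz op=0x3e:6|imm=16:26 ⇒ 0xf8000010 ⇒ little 10 00 00 f8
L6: shli op=0xd:6|rd=4:3|imm=545879:23 ⇒ 0x36085457 ⇒ little 57 54 08 36
L7: subi op=0x2e:6|rd=4:3|imm=2574582:23 ⇒ 0xba2748f6 ⇒ little f6 48 27 ba

00 00 00 3c 10 00 00 f8 57 54 08 36 f6 48 27 ba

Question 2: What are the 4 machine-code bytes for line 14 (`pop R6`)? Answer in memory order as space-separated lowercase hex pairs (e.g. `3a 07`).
00 00 00 17

line 14 (pop): pack op=0x5:6|rd=6:3|pad=0:23 = 0x17000000; little→ 00 00 00 17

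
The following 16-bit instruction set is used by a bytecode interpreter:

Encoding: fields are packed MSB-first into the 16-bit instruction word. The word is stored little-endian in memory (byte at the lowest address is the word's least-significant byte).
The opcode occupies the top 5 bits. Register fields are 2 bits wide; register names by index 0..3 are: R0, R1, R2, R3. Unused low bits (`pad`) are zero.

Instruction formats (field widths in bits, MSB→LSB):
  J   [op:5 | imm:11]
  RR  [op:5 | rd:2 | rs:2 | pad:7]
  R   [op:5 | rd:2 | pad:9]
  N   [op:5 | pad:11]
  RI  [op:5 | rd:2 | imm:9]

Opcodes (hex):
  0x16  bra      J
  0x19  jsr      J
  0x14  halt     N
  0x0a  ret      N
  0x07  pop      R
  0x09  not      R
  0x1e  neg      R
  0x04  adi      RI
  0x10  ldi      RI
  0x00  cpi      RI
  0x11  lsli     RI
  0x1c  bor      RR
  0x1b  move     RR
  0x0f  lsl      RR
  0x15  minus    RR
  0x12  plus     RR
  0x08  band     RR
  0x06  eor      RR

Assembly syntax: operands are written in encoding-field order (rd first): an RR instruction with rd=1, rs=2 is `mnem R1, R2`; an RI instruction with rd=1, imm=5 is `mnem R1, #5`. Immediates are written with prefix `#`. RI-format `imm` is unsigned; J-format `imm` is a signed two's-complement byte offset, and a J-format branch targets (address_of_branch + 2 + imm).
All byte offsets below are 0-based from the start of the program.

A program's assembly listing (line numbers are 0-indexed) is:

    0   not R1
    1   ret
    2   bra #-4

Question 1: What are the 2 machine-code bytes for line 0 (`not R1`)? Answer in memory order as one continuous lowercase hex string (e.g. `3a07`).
004a

0. not fields op=0x9:5|rd=1:2|pad=0:9 → word 4a00h → 00 4a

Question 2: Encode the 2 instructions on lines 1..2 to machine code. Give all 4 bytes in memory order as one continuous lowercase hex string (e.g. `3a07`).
0050fcb7

1. ret fields op=0xa:5|pad=0:11 → word 5000h → 00 50
2. bra fields op=0x16:5|imm=-4:11 → word b7fch → fc b7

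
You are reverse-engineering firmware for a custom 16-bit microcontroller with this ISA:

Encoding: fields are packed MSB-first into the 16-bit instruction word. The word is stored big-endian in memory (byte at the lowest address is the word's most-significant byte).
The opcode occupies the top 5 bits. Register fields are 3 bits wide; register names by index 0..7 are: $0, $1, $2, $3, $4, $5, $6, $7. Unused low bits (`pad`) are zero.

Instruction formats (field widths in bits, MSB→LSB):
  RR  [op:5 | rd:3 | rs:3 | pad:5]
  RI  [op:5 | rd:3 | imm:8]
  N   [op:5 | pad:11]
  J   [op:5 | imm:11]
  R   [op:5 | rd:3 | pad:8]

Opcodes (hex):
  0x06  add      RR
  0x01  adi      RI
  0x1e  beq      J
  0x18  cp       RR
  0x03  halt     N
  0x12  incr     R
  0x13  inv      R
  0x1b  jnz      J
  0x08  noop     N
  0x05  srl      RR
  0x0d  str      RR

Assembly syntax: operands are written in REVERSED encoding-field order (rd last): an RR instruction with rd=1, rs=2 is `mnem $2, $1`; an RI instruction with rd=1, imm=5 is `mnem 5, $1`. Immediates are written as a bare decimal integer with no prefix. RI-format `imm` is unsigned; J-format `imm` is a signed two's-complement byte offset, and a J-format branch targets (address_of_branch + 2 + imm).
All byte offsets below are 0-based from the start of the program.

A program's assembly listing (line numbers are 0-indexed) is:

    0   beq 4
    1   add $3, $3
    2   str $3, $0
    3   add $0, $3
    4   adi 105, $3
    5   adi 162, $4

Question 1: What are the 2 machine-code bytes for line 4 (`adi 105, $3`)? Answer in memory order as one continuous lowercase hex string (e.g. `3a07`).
line 4 (adi): pack op=0x1:5|rd=3:3|imm=105:8 = 0x0b69; big→ 0b 69

0b69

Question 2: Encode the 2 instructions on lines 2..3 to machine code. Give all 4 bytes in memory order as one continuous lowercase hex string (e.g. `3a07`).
line 2 (str): pack op=0xd:5|rd=0:3|rs=3:3|pad=0:5 = 0x6860; big→ 68 60
line 3 (add): pack op=0x6:5|rd=3:3|rs=0:3|pad=0:5 = 0x3300; big→ 33 00

68603300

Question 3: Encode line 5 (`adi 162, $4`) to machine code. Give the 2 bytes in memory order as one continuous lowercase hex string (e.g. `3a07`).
5. adi fields op=0x1:5|rd=4:3|imm=162:8 → word 0ca2h → 0c a2

0ca2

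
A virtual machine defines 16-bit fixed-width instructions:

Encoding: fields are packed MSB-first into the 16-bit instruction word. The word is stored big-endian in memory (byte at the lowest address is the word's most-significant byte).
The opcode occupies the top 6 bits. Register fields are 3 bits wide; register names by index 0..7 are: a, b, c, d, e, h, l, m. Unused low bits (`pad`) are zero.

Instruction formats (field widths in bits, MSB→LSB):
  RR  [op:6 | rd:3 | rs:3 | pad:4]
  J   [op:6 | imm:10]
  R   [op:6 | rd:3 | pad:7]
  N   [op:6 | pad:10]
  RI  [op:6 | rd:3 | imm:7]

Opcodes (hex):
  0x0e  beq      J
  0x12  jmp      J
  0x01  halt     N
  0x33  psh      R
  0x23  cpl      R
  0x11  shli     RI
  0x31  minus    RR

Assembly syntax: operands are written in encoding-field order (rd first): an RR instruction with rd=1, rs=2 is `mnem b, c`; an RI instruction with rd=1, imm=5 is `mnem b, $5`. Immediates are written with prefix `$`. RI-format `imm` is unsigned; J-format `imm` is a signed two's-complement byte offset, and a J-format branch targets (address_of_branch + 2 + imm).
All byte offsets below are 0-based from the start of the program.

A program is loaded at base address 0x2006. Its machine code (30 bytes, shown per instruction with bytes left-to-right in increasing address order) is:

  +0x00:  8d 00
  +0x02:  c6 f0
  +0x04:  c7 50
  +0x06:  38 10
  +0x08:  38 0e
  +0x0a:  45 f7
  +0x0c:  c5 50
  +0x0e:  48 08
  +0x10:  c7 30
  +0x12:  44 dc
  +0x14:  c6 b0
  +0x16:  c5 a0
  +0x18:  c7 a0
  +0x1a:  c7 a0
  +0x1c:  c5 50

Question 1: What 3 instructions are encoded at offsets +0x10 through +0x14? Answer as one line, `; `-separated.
off 0x10: read c7 30 as big → 0xc730
  top 6b → 0x31 → minus [RR]
  rd@[9:7]=0x6 ⇒ l
  rs@[6:4]=0x3 ⇒ d
off 0x12: read 44 dc as big → 0x44dc
  top 6b → 0x11 → shli [RI]
  rd@[9:7]=0x1 ⇒ b
  imm@[6:0]=0x5c ⇒ $92
off 0x14: read c6 b0 as big → 0xc6b0
  top 6b → 0x31 → minus [RR]
  rd@[9:7]=0x5 ⇒ h
  rs@[6:4]=0x3 ⇒ d

minus l, d; shli b, $92; minus h, d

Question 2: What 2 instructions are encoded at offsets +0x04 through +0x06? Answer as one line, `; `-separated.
minus l, h; beq $16

[04] c7 50 → 0xc750
  opcode bits[15:10]=0x31: minus/RR
  rd@[9:7]=0x6 ⇒ l
  rs@[6:4]=0x5 ⇒ h
[06] 38 10 → 0x3810
  opcode bits[15:10]=0xe: beq/J
  imm@[9:0]=0x10 ⇒ $16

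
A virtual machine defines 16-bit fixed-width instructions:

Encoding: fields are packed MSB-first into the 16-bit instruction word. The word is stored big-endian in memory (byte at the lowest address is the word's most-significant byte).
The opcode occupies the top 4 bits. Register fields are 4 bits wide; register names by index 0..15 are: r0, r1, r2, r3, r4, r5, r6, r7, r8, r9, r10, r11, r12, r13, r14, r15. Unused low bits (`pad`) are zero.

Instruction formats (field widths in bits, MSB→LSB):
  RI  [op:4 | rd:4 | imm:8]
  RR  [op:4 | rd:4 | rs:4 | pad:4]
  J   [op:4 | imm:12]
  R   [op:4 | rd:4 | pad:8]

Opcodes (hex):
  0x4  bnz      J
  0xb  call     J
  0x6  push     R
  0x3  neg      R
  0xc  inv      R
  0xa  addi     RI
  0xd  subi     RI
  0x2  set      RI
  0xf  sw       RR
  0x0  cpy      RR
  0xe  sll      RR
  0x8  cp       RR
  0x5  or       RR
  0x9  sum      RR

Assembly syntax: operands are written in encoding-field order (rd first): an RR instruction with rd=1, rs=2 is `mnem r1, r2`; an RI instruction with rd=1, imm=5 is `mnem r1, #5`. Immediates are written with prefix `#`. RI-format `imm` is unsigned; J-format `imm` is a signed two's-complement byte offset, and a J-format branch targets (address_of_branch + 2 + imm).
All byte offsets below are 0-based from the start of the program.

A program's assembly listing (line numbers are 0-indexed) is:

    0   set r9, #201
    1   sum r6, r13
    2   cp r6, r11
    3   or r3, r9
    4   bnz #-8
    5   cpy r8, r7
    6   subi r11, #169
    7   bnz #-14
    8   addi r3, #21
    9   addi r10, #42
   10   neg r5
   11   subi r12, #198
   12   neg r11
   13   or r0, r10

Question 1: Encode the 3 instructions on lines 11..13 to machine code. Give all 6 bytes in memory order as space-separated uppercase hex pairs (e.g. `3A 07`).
DC C6 3B 00 50 A0

11. subi fields op=0xd:4|rd=12:4|imm=198:8 → word dcc6h → dc c6
12. neg fields op=0x3:4|rd=11:4|pad=0:8 → word 3b00h → 3b 00
13. or fields op=0x5:4|rd=0:4|rs=10:4|pad=0:4 → word 50a0h → 50 a0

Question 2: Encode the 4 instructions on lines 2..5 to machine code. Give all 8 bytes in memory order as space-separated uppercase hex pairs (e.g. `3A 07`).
L2: cp op=0x8:4|rd=6:4|rs=11:4|pad=0:4 ⇒ 0x86b0 ⇒ big 86 b0
L3: or op=0x5:4|rd=3:4|rs=9:4|pad=0:4 ⇒ 0x5390 ⇒ big 53 90
L4: bnz op=0x4:4|imm=-8:12 ⇒ 0x4ff8 ⇒ big 4f f8
L5: cpy op=0x0:4|rd=8:4|rs=7:4|pad=0:4 ⇒ 0x0870 ⇒ big 08 70

86 B0 53 90 4F F8 08 70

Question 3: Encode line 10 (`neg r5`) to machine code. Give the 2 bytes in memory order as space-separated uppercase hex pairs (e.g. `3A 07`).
35 00

10. neg fields op=0x3:4|rd=5:4|pad=0:8 → word 3500h → 35 00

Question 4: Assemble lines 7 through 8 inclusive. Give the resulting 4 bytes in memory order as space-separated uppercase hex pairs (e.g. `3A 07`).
L7: bnz op=0x4:4|imm=-14:12 ⇒ 0x4ff2 ⇒ big 4f f2
L8: addi op=0xa:4|rd=3:4|imm=21:8 ⇒ 0xa315 ⇒ big a3 15

4F F2 A3 15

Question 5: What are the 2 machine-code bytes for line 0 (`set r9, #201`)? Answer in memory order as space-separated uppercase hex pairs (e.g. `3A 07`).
29 C9

L0: set op=0x2:4|rd=9:4|imm=201:8 ⇒ 0x29c9 ⇒ big 29 c9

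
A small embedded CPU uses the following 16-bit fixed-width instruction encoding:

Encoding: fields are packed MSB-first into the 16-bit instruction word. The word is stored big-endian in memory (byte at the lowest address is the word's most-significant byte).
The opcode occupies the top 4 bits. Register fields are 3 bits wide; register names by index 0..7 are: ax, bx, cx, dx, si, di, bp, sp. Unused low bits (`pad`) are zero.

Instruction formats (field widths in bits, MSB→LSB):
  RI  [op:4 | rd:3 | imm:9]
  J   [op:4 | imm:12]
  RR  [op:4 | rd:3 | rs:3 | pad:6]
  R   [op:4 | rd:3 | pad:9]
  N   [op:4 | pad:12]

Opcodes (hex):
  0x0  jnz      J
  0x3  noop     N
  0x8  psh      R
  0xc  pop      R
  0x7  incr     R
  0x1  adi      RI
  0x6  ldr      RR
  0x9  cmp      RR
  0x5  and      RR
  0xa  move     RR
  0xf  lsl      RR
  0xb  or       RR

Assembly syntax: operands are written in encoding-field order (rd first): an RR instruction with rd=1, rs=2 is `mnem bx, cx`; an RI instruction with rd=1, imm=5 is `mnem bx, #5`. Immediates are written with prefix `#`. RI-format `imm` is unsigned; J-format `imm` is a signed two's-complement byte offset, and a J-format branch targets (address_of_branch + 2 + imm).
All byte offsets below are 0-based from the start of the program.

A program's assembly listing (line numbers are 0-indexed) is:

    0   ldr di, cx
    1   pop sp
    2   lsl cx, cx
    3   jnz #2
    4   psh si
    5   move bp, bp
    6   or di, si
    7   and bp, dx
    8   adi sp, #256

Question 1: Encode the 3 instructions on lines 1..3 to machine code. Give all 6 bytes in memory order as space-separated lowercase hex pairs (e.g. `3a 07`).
1. pop fields op=0xc:4|rd=7:3|pad=0:9 → word ce00h → ce 00
2. lsl fields op=0xf:4|rd=2:3|rs=2:3|pad=0:6 → word f480h → f4 80
3. jnz fields op=0x0:4|imm=2:12 → word 0002h → 00 02

ce 00 f4 80 00 02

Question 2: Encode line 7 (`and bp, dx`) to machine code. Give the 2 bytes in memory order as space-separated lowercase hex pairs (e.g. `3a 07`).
5c c0

L7: and op=0x5:4|rd=6:3|rs=3:3|pad=0:6 ⇒ 0x5cc0 ⇒ big 5c c0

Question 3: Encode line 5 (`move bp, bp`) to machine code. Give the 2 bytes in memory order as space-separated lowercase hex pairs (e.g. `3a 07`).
ad 80

L5: move op=0xa:4|rd=6:3|rs=6:3|pad=0:6 ⇒ 0xad80 ⇒ big ad 80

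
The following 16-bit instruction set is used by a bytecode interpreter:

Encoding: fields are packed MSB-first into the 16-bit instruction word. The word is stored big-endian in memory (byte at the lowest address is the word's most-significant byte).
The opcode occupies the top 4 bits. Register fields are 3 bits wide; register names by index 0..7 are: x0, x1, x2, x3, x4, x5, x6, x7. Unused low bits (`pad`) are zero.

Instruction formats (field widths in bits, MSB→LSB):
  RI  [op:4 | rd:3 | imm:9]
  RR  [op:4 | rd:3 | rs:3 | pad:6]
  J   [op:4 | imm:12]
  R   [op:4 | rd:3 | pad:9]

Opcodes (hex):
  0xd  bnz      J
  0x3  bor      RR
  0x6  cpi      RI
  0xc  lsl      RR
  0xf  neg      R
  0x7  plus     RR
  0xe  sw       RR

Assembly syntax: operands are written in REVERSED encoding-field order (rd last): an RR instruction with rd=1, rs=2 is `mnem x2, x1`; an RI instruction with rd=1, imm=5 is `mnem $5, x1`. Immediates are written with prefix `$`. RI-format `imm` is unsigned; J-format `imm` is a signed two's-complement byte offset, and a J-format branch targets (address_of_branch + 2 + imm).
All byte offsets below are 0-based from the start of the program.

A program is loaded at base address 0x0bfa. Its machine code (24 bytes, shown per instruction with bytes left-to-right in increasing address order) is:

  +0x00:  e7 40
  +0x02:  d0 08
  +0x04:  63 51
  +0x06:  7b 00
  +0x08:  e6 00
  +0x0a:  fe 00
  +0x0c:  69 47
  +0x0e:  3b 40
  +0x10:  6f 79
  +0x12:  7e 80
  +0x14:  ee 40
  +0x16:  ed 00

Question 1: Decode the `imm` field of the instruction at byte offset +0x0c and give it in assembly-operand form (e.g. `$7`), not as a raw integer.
$327

off 0x0c: read 69 47 as big → 0x6947
  top 4b → 0x6 → cpi [RI]
  [11:9] rd=4 = x4
  [8:0] imm=327 = $327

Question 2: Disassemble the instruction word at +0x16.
off 0x16: read ed 00 as big → 0xed00
  opcode bits[15:12]=0xe: sw/RR
  rd@[11:9]=0x6 ⇒ x6
  rs@[8:6]=0x4 ⇒ x4

sw x4, x6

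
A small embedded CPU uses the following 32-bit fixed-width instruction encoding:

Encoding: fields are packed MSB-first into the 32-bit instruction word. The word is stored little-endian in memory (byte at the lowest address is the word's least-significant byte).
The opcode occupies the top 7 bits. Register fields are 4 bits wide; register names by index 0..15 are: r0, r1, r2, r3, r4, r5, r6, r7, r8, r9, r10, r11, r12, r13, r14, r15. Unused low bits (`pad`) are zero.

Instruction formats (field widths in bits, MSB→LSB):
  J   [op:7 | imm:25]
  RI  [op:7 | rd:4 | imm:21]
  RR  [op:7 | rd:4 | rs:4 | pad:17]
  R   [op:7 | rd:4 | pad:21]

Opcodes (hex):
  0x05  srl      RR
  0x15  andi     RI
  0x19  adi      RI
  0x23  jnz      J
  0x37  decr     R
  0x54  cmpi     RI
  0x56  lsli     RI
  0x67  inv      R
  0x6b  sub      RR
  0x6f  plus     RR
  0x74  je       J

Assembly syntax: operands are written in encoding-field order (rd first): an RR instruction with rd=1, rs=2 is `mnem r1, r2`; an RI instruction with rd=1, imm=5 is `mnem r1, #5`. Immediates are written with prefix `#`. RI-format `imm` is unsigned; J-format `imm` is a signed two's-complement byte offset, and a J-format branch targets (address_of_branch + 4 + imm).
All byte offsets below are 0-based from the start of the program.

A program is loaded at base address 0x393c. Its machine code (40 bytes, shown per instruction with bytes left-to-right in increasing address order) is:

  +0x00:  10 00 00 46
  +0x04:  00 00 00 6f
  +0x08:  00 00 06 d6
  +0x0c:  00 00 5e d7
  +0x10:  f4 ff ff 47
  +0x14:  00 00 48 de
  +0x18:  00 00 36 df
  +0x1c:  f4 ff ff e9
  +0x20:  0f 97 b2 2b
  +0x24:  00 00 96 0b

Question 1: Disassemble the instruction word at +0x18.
[18] 00 00 36 df → 0xdf360000
  opcode bits[31:25]=0x6f: plus/RR
  rd: (w>>21)&0xf=0x9 → r9
  rs: (w>>17)&0xf=0xb → r11

plus r9, r11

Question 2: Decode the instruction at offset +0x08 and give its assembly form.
off 0x08: read 00 00 06 d6 as little → 0xd6060000
  opcode bits[31:25]=0x6b: sub/RR
  rd@[24:21]=0x0 ⇒ r0
  rs@[20:17]=0x3 ⇒ r3

sub r0, r3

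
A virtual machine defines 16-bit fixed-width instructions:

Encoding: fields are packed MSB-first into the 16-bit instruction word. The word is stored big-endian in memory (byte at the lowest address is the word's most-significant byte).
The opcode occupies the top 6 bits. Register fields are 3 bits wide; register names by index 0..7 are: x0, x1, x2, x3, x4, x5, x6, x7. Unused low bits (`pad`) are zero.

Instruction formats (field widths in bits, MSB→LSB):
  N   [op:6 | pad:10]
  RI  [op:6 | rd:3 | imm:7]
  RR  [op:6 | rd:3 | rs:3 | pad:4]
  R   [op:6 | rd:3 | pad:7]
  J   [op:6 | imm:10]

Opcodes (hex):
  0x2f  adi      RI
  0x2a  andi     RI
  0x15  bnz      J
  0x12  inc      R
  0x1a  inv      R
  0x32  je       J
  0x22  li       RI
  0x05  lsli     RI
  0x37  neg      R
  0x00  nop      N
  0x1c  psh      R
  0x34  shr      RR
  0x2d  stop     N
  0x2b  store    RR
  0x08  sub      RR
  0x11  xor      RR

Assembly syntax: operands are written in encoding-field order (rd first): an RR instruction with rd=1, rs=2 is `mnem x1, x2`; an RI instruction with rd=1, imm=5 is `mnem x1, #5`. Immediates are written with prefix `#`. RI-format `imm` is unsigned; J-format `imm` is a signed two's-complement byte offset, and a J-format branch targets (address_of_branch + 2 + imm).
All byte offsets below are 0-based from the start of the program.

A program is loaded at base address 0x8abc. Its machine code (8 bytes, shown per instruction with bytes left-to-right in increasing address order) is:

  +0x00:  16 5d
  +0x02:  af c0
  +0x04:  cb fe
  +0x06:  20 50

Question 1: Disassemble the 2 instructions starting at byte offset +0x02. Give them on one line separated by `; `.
store x7, x4; je #-2

off 0x02: read af c0 as big → 0xafc0
  op=0xafc0>>10=0x2b ⇒ store (RR)
  [9:7] rd=7 = x7
  [6:4] rs=4 = x4
off 0x04: read cb fe as big → 0xcbfe
  op=0xcbfe>>10=0x32 ⇒ je (J)
  [9:0] imm=1022 (s10→-2) = #-2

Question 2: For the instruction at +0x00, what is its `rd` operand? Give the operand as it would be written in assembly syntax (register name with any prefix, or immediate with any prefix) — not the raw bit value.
x4

+0x00: 16 5d ⇒ word 0x165d (big)
  opcode bits[15:10]=0x5: lsli/RI
  rd: (w>>7)&0x7=0x4 → x4
  imm: (w>>0)&0x7f=0x5d → #93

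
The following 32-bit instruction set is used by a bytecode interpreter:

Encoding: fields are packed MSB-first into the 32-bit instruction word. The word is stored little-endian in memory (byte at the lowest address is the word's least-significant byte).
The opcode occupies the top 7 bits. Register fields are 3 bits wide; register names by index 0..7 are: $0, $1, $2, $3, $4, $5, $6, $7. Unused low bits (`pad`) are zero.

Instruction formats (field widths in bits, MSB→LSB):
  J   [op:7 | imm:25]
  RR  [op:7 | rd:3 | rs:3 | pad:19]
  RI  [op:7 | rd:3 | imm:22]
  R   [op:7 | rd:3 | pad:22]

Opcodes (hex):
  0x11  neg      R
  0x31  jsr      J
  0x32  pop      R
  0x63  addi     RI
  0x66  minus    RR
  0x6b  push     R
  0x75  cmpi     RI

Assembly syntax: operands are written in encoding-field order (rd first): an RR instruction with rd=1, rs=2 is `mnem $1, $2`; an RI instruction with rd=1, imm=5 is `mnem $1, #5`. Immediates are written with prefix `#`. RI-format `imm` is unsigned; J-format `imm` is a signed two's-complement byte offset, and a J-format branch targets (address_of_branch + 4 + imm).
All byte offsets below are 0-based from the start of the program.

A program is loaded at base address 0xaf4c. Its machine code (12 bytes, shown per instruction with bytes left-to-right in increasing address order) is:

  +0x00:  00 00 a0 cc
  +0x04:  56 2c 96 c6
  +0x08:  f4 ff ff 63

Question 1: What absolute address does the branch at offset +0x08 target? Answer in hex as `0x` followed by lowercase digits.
+0x08: f4 ff ff 63 ⇒ word 0x63fffff4 (little)
  top 7b → 0x31 → jsr [J]
  [24:0] imm=33554420 (s25→-12) = #-12
  target = base 0xaf4c + off 0x08 + 4 + imm -12 = 0xaf4c

0xaf4c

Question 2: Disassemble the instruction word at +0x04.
+0x04: 56 2c 96 c6 ⇒ word 0xc6962c56 (little)
  opcode bits[31:25]=0x63: addi/RI
  rd@[24:22]=0x2 ⇒ $2
  imm@[21:0]=0x162c56 ⇒ #1453142

addi $2, #1453142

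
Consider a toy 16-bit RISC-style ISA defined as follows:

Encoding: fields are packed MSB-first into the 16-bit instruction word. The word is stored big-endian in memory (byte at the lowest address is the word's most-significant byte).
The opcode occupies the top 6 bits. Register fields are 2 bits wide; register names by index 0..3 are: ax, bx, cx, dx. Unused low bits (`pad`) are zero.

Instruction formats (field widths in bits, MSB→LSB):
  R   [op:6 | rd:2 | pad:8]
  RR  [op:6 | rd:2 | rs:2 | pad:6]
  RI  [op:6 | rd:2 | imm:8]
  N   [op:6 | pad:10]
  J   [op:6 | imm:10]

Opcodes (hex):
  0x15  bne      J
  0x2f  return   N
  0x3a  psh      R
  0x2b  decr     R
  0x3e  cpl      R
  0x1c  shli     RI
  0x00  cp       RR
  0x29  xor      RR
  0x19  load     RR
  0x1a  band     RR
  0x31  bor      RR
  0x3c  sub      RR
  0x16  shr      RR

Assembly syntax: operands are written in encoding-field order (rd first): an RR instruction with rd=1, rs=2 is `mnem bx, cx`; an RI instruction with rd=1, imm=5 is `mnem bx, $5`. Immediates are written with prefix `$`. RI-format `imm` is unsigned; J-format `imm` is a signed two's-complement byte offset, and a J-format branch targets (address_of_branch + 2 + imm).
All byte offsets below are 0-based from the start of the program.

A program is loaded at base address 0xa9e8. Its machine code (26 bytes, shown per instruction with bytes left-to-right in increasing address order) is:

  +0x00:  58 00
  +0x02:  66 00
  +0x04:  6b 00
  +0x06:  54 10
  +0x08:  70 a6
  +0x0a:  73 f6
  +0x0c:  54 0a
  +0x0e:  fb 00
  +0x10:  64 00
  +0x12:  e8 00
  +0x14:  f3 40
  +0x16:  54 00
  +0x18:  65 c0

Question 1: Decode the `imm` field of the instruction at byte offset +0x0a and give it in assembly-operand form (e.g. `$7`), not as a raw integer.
$246

[0a] 73 f6 → 0x73f6
  top 6b → 0x1c → shli [RI]
  rd@[9:8]=0x3 ⇒ dx
  imm@[7:0]=0xf6 ⇒ $246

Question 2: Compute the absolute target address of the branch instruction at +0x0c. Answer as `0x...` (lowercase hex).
0xaa00

+0x0c: 54 0a ⇒ word 0x540a (big)
  opcode bits[15:10]=0x15: bne/J
  imm: (w>>0)&0x3ff=0xa → $10
  target = base 0xa9e8 + off 0x0c + 2 + imm 10 = 0xaa00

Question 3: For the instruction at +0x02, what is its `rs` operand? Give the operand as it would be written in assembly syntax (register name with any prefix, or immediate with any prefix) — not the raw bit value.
ax

[02] 66 00 → 0x6600
  op=0x6600>>10=0x19 ⇒ load (RR)
  rd: (w>>8)&0x3=0x2 → cx
  rs: (w>>6)&0x3=0x0 → ax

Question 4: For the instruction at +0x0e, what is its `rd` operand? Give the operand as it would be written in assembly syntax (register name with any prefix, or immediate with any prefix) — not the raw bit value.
dx

[0e] fb 00 → 0xfb00
  op=0xfb00>>10=0x3e ⇒ cpl (R)
  [9:8] rd=3 = dx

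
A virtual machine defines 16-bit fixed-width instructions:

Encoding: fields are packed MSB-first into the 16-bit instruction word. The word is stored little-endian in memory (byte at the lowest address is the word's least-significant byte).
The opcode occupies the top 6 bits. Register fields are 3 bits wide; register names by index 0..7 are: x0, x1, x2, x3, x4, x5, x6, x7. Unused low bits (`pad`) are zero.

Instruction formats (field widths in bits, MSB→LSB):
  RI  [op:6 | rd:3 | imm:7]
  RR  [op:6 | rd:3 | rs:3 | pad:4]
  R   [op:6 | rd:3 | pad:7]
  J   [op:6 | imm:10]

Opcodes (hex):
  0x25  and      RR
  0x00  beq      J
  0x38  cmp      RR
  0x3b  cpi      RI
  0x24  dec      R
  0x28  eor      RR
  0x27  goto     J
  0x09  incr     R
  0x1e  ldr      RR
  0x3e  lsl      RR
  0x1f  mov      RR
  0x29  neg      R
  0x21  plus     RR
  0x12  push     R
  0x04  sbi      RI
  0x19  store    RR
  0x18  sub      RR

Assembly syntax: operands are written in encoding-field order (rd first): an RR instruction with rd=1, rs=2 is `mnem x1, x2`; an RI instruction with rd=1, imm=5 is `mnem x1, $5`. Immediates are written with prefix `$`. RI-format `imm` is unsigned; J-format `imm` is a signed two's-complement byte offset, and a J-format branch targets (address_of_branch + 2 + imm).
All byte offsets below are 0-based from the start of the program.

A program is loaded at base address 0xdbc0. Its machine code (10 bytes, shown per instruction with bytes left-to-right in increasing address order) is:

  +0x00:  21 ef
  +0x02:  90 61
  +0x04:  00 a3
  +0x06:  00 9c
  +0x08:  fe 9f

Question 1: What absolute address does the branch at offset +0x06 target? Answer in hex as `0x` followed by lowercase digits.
@+06  little-endian(00 9c) = 0x9c00
  opcode bits[15:10]=0x27: goto/J
  [9:0] imm=0 = $0
  target = base 0xdbc0 + off 0x06 + 2 + imm 0 = 0xdbc8

0xdbc8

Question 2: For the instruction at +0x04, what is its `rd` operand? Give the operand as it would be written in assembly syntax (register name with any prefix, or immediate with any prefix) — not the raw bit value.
@+04  little-endian(00 a3) = 0xa300
  op=0xa300>>10=0x28 ⇒ eor (RR)
  rd@[9:7]=0x6 ⇒ x6
  rs@[6:4]=0x0 ⇒ x0

x6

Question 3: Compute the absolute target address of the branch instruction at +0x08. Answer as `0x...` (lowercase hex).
0xdbc8

off 0x08: read fe 9f as little → 0x9ffe
  op=0x9ffe>>10=0x27 ⇒ goto (J)
  imm@[9:0]=0x3fe (s10→-2) ⇒ $-2
  target = base 0xdbc0 + off 0x08 + 2 + imm -2 = 0xdbc8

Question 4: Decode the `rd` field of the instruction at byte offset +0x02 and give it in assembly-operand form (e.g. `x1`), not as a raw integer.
off 0x02: read 90 61 as little → 0x6190
  op=0x6190>>10=0x18 ⇒ sub (RR)
  [9:7] rd=3 = x3
  [6:4] rs=1 = x1

x3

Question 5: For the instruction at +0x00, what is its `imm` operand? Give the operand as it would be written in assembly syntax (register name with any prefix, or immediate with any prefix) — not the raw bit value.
[00] 21 ef → 0xef21
  top 6b → 0x3b → cpi [RI]
  [9:7] rd=6 = x6
  [6:0] imm=33 = $33

$33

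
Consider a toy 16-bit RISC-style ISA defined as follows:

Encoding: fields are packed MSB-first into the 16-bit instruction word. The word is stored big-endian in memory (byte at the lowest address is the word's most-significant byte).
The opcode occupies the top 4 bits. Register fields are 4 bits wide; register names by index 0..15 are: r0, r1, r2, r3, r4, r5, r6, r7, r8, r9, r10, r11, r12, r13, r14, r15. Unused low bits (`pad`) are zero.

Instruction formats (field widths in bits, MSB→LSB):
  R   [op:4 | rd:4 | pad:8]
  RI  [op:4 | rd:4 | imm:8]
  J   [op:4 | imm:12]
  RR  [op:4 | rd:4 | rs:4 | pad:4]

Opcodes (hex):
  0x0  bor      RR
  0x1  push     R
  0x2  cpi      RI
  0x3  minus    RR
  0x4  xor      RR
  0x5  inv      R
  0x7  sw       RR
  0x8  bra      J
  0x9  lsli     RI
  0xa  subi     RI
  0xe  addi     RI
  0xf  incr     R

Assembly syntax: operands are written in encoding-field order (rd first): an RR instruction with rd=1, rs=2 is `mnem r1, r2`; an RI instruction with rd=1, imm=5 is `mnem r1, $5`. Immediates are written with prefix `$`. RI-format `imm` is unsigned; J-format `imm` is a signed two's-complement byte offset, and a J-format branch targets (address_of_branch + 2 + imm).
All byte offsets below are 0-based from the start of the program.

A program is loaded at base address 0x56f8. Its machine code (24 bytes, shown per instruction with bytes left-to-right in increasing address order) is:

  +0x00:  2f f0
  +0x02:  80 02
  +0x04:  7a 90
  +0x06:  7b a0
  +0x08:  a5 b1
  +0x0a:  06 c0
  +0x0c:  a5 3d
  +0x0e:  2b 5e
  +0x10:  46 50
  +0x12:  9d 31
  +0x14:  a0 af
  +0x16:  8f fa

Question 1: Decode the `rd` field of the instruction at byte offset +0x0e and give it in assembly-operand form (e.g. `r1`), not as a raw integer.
off 0x0e: read 2b 5e as big → 0x2b5e
  op=0x2b5e>>12=0x2 ⇒ cpi (RI)
  rd@[11:8]=0xb ⇒ r11
  imm@[7:0]=0x5e ⇒ $94

r11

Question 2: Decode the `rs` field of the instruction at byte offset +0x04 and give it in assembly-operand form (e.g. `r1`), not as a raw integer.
r9

+0x04: 7a 90 ⇒ word 0x7a90 (big)
  top 4b → 0x7 → sw [RR]
  rd: (w>>8)&0xf=0xa → r10
  rs: (w>>4)&0xf=0x9 → r9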